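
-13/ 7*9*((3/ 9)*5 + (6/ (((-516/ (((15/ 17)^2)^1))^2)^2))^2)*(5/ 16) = -9085627801269467424448982322617934167025/ 1043682373068902924654046845431596187648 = -8.71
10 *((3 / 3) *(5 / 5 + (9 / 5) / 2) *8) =152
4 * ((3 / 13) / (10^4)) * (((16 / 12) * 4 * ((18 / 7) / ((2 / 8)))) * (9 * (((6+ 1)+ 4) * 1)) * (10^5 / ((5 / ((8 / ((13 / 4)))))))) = 29196288 / 1183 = 24679.87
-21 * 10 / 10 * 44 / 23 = -924 / 23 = -40.17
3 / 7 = 0.43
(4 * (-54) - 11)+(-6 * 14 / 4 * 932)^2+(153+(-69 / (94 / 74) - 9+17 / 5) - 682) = 90019656499 / 235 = 383062368.08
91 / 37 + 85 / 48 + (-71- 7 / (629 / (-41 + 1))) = -2002471 / 30192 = -66.32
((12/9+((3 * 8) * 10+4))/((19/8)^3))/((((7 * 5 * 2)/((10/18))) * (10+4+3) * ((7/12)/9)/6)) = 4521984/5713547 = 0.79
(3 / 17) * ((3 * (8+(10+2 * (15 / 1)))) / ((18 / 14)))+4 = 404 / 17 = 23.76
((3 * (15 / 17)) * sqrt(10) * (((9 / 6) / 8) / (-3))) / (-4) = 45 * sqrt(10) / 1088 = 0.13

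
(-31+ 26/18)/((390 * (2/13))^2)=-133/16200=-0.01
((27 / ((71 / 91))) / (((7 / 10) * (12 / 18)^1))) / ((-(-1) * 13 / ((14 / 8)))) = 2835 / 284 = 9.98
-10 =-10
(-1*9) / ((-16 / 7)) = 63 / 16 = 3.94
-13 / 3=-4.33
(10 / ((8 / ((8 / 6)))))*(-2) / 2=-5 / 3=-1.67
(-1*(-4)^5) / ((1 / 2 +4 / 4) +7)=120.47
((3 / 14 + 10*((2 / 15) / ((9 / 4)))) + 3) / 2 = 1439 / 756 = 1.90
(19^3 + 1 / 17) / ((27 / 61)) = 790316 / 51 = 15496.39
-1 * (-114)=114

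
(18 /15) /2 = 3 /5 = 0.60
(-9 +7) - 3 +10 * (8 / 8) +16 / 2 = 13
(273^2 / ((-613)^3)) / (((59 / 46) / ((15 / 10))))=-5142501 / 13590437423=-0.00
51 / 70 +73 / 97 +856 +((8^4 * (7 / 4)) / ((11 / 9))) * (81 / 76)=10087098793 / 1419110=7108.05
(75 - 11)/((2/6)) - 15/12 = 763/4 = 190.75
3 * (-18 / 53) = -54 / 53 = -1.02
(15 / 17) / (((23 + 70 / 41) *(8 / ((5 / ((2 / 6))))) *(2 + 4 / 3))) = 5535 / 275536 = 0.02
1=1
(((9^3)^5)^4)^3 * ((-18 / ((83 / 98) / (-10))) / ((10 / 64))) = 655134173360068951100330777507147829456655374532831758224377176317433717667818074282263822203223320569850433883135783616056827677608754864649901080407066679112216018572248996096 / 83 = 7893182811567095796389527000000000000000000000000000000000000000000000000000000000000000000000000000000000000000000000000000000000000000000000000000000000000000000000000000000.00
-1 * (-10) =10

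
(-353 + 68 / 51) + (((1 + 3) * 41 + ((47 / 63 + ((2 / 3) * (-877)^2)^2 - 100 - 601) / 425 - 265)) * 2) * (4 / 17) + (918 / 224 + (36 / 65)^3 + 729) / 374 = 170791899260910719137 / 586678092000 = 291116886.06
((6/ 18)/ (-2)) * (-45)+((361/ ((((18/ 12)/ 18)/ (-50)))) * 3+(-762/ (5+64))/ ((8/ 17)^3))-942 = -650840.47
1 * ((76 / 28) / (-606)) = -19 / 4242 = -0.00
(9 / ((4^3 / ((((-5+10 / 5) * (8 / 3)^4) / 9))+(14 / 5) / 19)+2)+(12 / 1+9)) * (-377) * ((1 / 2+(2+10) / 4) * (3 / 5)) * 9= -3702519639 / 33430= -110754.40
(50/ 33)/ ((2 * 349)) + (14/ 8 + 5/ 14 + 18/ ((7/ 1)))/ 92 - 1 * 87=-2579524777/ 29667792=-86.95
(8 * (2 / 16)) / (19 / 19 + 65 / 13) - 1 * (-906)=5437 / 6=906.17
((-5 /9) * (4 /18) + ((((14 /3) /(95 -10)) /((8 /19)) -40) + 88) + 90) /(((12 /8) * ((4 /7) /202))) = 2687102677 /82620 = 32523.63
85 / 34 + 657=659.50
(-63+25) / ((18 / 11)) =-209 / 9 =-23.22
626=626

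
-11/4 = -2.75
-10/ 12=-5/ 6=-0.83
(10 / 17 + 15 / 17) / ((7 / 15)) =375 / 119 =3.15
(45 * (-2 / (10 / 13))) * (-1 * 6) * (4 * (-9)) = -25272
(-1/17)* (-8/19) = 8/323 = 0.02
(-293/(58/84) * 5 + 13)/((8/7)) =-428071/232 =-1845.13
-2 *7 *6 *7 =-588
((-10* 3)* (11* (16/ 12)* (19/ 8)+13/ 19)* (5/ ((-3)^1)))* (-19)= -101225/ 3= -33741.67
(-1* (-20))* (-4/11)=-80/11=-7.27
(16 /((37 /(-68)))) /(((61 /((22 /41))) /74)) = -47872 /2501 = -19.14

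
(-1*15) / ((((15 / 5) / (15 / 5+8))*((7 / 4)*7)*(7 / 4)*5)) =-176 / 343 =-0.51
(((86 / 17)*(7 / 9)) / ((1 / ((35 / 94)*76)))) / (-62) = -1.80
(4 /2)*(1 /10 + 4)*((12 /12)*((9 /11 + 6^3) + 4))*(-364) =-36250396 /55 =-659098.11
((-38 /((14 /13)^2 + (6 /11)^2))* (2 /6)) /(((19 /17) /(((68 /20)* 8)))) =-11819522 /55875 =-211.54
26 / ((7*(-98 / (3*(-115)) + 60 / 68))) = 152490 / 47887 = 3.18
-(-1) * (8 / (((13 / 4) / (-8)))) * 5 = -1280 / 13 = -98.46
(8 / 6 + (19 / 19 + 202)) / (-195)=-613 / 585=-1.05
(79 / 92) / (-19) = -79 / 1748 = -0.05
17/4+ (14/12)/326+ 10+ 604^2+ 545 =178668499/489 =365375.25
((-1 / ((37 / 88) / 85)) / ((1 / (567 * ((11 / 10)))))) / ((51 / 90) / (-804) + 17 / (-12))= 6619203360 / 74407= 88959.42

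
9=9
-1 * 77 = -77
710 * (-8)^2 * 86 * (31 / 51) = 121143040 / 51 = 2375353.73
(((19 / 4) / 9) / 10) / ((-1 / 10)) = -0.53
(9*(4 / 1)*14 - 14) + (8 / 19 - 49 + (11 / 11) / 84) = 704527 / 1596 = 441.43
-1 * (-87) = 87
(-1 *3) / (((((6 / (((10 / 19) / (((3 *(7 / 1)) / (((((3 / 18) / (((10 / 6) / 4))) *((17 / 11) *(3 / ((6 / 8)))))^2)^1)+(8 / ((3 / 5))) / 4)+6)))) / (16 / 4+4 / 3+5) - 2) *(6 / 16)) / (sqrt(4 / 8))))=-11467520 *sqrt(2) / 34648631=-0.47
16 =16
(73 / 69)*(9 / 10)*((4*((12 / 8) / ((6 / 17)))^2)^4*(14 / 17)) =629049185709 / 29440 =21367159.84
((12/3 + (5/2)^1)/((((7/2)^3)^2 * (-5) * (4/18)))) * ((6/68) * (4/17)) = -11232/170002805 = -0.00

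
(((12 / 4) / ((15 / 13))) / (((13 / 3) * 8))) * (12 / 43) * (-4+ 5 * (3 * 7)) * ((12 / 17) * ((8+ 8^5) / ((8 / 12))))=15772968 / 215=73362.64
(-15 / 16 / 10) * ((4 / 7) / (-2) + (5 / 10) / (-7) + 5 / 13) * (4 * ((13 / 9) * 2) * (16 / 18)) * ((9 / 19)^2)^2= -1215 / 912247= -0.00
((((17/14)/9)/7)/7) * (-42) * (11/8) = -187/1176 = -0.16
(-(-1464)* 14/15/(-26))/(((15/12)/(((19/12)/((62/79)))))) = -2563708/30225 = -84.82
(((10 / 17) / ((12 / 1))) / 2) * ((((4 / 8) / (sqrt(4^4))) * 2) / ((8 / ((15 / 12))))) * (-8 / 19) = -25 / 248064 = -0.00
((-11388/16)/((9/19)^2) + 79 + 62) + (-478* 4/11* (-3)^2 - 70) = -4665.48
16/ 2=8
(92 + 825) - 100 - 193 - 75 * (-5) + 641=1640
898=898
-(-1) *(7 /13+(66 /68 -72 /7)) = -27155 /3094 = -8.78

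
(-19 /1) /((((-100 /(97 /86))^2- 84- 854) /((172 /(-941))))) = 15374306 /30645715439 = 0.00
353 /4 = 88.25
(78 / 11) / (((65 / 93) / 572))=29016 / 5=5803.20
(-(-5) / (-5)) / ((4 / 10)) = -5 / 2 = -2.50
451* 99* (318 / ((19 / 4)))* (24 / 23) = 1363044672 / 437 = 3119095.36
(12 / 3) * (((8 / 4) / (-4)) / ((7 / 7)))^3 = -1 / 2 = -0.50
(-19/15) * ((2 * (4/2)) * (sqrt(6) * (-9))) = 228 * sqrt(6)/5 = 111.70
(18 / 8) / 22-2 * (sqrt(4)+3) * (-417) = 366969 / 88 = 4170.10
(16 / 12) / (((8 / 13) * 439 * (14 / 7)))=13 / 5268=0.00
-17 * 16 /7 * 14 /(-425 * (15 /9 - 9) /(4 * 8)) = -1536 /275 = -5.59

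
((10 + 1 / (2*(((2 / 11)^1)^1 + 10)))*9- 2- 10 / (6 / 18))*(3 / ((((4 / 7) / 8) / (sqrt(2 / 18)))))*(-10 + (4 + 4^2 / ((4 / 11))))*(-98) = -12187721 / 4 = -3046930.25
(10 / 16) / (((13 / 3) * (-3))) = -5 / 104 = -0.05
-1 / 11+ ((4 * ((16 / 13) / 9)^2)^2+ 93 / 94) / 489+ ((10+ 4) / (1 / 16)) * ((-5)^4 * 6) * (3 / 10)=23876641159248131681 / 94748609444346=251999.91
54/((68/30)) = 405/17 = 23.82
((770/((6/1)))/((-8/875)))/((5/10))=-336875/12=-28072.92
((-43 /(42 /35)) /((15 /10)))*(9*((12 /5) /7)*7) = -516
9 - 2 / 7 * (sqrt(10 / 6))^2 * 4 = 149 / 21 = 7.10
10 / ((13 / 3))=30 / 13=2.31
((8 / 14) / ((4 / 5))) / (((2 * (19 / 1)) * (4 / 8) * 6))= 5 / 798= 0.01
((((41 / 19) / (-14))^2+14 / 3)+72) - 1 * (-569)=137059415 / 212268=645.69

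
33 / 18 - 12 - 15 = -151 / 6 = -25.17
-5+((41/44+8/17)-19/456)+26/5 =35023/22440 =1.56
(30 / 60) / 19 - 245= -9309 / 38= -244.97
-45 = -45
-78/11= -7.09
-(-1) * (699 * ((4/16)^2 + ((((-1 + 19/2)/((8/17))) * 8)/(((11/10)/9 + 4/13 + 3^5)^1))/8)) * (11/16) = 65.69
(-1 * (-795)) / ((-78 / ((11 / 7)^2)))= -32065 / 1274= -25.17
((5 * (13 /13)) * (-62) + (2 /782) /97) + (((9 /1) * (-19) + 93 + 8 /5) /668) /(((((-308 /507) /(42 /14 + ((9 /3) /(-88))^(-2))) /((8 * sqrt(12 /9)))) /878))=1318136.19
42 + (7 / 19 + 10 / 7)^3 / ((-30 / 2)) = 1468509391 / 35289555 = 41.61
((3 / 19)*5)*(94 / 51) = 470 / 323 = 1.46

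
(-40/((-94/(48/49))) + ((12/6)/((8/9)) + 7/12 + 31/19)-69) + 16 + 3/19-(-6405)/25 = 208.24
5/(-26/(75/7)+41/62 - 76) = -0.06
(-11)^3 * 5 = -6655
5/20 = 1/4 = 0.25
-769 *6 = -4614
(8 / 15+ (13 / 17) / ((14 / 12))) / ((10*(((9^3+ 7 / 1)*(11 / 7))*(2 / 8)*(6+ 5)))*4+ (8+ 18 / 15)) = 1061 / 113554611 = 0.00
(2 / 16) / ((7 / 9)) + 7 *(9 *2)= 7065 / 56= 126.16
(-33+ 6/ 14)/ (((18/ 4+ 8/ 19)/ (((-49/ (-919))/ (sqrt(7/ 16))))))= -34656*sqrt(7)/ 171853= -0.53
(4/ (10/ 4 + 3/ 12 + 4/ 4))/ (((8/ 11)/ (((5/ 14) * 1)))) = 11/ 21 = 0.52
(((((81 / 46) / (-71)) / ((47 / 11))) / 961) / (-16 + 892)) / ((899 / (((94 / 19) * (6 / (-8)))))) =891 / 31308748492304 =0.00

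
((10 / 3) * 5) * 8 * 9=1200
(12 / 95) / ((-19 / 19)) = -12 / 95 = -0.13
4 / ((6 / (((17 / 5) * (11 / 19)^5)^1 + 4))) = 34839898 / 12380495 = 2.81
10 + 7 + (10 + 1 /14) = 379 /14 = 27.07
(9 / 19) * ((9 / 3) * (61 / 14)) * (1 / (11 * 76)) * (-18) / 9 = -1647 / 111188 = -0.01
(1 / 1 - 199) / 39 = -66 / 13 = -5.08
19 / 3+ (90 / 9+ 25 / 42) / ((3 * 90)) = 14453 / 2268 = 6.37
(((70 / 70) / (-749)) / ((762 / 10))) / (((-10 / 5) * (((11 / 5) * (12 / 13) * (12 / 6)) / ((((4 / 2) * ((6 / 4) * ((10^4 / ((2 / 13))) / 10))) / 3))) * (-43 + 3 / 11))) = -0.00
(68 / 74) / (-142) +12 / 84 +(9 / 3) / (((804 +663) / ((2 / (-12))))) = 7340083 / 53953326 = 0.14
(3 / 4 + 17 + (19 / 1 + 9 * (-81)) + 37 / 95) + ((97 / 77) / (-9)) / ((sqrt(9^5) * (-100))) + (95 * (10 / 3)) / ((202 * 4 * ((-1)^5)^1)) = -22370669147947 / 32315768100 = -692.25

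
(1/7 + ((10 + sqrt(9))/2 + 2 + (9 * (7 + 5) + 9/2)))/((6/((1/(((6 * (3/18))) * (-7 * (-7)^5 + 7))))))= 53/308847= 0.00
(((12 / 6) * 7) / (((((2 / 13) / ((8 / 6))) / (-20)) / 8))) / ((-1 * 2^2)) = 14560 / 3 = 4853.33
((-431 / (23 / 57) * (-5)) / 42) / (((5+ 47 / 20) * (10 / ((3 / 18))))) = 40945 / 142002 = 0.29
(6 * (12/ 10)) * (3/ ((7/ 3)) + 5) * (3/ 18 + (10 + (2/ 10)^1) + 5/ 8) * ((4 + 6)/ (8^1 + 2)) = 497.45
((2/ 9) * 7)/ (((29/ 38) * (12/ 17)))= 2261/ 783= 2.89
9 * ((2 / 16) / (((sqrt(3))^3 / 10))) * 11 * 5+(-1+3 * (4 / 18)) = -1 / 3+275 * sqrt(3) / 4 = 118.75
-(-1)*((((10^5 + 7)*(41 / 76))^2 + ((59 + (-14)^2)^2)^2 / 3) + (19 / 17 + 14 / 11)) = 4666238183474875 / 1080112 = 4320142895.81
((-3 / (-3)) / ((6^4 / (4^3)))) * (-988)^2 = 3904576 / 81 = 48204.64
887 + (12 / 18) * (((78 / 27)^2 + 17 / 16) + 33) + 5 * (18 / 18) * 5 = 1827889 / 1944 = 940.27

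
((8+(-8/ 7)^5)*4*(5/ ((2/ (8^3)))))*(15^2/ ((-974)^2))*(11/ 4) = 80536896000/ 3986099383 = 20.20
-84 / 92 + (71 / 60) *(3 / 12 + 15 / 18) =6109 / 16560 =0.37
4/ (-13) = -4/ 13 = -0.31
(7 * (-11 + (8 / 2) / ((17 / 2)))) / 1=-1253 / 17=-73.71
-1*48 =-48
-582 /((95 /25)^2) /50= -291 /361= -0.81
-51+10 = -41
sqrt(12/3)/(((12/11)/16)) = 88/3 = 29.33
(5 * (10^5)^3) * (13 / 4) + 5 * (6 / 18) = 48750000000000005 / 3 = 16250000000000001.67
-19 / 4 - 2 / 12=-59 / 12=-4.92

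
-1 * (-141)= 141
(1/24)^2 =1/576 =0.00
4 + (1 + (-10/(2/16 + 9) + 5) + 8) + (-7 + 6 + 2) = 1307/73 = 17.90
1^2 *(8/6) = 4/3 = 1.33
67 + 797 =864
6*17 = 102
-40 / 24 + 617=1846 / 3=615.33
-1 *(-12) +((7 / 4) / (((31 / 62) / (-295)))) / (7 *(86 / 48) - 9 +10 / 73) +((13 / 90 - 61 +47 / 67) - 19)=-2703548011 / 7772670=-347.83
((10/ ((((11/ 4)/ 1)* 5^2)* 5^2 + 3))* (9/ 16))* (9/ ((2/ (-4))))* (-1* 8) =3240/ 6887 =0.47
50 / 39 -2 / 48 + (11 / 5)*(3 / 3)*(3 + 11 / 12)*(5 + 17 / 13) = 6671 / 120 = 55.59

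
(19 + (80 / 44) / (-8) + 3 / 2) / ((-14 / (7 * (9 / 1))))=-2007 / 22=-91.23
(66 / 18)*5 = 55 / 3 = 18.33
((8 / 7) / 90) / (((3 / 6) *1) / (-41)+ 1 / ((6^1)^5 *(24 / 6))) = -566784 / 542885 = -1.04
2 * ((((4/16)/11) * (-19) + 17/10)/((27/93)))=961/110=8.74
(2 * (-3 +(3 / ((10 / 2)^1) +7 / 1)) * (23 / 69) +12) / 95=226 / 1425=0.16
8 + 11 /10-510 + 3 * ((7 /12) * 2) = -2487 /5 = -497.40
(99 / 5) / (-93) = -33 / 155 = -0.21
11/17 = 0.65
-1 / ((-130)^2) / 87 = -1 / 1470300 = -0.00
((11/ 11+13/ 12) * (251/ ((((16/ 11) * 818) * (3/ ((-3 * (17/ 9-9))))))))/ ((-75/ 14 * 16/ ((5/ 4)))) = -96635/ 2120256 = -0.05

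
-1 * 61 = -61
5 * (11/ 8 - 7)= -28.12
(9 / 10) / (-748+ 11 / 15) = -27 / 22418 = -0.00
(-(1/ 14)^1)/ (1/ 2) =-1/ 7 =-0.14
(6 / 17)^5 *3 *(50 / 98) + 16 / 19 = 1124248688 / 1321886867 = 0.85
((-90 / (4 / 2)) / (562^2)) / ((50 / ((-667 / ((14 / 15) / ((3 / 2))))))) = 54027 / 17687264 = 0.00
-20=-20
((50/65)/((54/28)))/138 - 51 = -1235099/24219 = -51.00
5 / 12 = 0.42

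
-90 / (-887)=90 / 887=0.10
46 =46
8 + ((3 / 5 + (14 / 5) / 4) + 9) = 183 / 10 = 18.30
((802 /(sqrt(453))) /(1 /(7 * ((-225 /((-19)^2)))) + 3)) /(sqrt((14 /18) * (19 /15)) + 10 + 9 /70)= -928415250 * sqrt(100415) /2214456264827 + 141052802625 * sqrt(453) /2214456264827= 1.22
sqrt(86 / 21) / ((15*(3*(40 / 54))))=0.06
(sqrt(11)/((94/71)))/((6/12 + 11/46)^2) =37559 * sqrt(11)/27166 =4.59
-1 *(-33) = 33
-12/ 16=-3/ 4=-0.75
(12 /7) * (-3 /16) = -9 /28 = -0.32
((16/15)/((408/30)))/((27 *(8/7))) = 7/2754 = 0.00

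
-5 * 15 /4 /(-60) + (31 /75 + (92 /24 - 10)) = -6529 /1200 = -5.44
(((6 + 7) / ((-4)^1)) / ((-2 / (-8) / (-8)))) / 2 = 52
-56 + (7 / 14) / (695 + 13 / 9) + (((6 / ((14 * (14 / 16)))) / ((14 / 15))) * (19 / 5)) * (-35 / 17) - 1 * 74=-1400389063 / 10442488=-134.10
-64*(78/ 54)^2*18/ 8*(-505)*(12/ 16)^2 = 85345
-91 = -91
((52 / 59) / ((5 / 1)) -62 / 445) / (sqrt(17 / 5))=194 * sqrt(85) / 89267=0.02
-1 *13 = -13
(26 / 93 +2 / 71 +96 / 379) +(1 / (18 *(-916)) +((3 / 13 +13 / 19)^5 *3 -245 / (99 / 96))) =-235.09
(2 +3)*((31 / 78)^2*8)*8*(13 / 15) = 15376 / 351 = 43.81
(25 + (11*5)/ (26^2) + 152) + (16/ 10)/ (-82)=24537231/ 138580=177.06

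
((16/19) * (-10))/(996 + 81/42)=-2240/265449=-0.01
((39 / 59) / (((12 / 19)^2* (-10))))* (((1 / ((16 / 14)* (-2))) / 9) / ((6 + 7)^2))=2527 / 53015040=0.00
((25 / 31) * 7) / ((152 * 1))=175 / 4712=0.04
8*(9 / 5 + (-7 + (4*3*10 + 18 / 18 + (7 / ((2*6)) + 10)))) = 1011.07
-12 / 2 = -6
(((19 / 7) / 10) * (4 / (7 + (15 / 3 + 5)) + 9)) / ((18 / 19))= 56677 / 21420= 2.65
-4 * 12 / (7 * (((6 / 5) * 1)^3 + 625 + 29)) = -1000 / 95627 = -0.01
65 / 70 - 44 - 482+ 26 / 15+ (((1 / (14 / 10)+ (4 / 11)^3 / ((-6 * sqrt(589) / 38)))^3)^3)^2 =-15003336894118279723715036923469473802726437709519497318445227556807271639774438826475273622312641 / 28668670177263025547800895360434820470495941997602193845053159059114280444364735739868409982710 - 352724637051849604641018663924729909817677708385183220793739027670491059507299328640 * sqrt(589) / 11396400119758396856324319686608239208494206924658705848350947117421471879107778191147369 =-523.34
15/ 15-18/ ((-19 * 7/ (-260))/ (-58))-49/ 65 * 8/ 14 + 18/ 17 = 300180467/ 146965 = 2042.53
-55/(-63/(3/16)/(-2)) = -55/168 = -0.33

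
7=7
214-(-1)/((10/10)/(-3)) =211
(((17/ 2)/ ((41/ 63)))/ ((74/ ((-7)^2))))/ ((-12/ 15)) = -262395/ 24272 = -10.81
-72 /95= -0.76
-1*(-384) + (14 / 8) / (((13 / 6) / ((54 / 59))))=384.74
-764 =-764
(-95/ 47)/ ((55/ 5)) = -95/ 517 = -0.18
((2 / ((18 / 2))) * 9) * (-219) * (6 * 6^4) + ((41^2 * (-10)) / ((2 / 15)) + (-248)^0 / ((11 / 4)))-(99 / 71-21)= -2758447507 / 781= -3531943.03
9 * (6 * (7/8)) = 47.25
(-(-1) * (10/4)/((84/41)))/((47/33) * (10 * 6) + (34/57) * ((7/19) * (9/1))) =814055/58328592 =0.01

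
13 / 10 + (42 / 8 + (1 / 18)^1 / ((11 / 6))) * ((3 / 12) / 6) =24077 / 15840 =1.52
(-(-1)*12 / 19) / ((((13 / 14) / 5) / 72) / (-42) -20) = -2540160 / 80438647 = -0.03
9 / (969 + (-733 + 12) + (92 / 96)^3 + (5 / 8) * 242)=124416 / 5531399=0.02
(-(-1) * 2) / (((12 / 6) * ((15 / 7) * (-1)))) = -7 / 15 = -0.47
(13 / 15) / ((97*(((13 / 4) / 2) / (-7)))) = -56 / 1455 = -0.04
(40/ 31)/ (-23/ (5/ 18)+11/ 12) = -2400/ 152303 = -0.02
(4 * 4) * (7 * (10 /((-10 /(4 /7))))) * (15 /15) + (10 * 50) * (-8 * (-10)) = 39936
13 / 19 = 0.68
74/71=1.04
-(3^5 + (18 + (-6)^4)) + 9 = -1548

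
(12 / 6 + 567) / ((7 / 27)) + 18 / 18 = 15370 / 7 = 2195.71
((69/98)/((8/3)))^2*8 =42849/76832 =0.56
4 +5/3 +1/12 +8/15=377/60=6.28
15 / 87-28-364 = -11363 / 29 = -391.83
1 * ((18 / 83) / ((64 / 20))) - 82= -81.93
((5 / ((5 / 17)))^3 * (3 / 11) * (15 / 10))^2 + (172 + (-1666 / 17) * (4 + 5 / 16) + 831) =3910847981 / 968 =4040132.21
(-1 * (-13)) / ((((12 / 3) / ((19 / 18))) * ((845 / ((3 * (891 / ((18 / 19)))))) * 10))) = 11913 / 10400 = 1.15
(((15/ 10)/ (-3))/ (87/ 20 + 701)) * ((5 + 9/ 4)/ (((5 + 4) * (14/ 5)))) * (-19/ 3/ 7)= 13775/ 74654244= 0.00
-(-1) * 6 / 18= 1 / 3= 0.33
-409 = -409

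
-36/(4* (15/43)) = -129/5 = -25.80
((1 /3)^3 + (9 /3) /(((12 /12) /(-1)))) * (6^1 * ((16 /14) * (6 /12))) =-10.16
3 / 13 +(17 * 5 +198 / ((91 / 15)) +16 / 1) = 12182 / 91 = 133.87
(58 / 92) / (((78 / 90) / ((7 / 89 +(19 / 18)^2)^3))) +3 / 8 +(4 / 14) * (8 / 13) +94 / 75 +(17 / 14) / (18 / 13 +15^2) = 277535771117821024079 / 91169490226098211200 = 3.04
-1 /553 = -0.00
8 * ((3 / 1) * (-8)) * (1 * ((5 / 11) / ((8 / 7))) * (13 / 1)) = -10920 / 11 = -992.73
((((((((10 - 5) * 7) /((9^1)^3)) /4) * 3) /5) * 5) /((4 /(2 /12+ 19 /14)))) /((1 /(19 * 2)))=380 /729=0.52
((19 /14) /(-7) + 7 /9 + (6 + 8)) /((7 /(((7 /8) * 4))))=12863 /1764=7.29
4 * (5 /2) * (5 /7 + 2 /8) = 135 /14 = 9.64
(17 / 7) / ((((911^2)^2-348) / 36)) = 612 / 4821382061251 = 0.00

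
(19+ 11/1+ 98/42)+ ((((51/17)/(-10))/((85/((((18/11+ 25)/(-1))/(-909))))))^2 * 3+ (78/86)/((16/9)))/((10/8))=6277730124450551/191736338337500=32.74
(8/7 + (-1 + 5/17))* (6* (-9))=-2808/119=-23.60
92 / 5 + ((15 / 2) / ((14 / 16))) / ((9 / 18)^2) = 1844 / 35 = 52.69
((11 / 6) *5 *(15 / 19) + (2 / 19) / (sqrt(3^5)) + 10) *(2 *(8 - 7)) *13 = 52 *sqrt(3) / 513 + 8515 / 19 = 448.33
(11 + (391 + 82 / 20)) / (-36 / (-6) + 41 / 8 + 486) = 16244 / 19885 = 0.82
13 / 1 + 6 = 19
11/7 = 1.57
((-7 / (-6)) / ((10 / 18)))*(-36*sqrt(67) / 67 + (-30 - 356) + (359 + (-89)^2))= 82887 / 5 - 378*sqrt(67) / 335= 16568.16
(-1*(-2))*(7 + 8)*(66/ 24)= 165/ 2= 82.50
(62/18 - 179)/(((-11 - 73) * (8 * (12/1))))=395/18144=0.02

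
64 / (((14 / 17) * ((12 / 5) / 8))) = 5440 / 21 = 259.05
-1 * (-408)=408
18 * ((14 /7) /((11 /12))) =432 /11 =39.27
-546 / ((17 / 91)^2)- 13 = -4525183 / 289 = -15658.07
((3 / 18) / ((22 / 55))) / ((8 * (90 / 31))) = 0.02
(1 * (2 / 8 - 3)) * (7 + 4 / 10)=-407 / 20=-20.35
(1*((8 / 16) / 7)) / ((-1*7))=-1 / 98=-0.01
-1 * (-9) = 9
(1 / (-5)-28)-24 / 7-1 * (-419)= 13558 / 35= 387.37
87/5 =17.40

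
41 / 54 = 0.76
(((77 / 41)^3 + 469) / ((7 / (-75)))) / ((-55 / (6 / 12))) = 35121945 / 758131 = 46.33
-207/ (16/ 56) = -1449/ 2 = -724.50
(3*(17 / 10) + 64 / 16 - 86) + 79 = 21 / 10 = 2.10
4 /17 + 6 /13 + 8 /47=9006 /10387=0.87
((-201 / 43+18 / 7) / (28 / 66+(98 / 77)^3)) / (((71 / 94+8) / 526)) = -62486560818 / 1229449249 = -50.82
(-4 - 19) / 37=-23 / 37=-0.62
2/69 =0.03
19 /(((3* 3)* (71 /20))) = 380 /639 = 0.59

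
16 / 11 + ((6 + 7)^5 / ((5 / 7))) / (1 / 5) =28589577 / 11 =2599052.45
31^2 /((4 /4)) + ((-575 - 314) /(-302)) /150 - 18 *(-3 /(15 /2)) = 43860349 /45300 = 968.22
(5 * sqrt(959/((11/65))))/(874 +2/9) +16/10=45 * sqrt(685685)/86548 +8/5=2.03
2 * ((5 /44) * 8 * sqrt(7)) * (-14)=-280 * sqrt(7) /11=-67.35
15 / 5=3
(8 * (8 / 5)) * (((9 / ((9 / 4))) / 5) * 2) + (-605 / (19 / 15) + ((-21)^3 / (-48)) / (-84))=-13967233 / 30400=-459.45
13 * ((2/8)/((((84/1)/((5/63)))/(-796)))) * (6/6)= -12935/5292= -2.44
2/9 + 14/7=20/9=2.22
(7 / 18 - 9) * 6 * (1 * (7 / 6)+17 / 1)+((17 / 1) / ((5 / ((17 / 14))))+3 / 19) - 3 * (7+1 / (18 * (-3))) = -11434571 / 11970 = -955.27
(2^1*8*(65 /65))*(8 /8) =16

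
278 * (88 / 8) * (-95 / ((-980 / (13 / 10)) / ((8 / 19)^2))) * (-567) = -25760592 / 665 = -38737.73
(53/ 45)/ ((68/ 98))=2597/ 1530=1.70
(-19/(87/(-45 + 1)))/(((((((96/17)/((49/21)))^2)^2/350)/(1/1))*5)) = 1466905632115/74816815104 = 19.61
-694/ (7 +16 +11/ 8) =-5552/ 195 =-28.47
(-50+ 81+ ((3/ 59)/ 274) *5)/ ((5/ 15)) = 1503483/ 16166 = 93.00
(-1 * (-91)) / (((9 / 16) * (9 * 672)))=13 / 486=0.03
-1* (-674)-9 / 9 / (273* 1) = 184001 / 273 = 674.00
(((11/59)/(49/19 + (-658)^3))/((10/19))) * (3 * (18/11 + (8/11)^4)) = -0.00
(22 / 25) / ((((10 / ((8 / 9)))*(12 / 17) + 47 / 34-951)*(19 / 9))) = -6732 / 15208075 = -0.00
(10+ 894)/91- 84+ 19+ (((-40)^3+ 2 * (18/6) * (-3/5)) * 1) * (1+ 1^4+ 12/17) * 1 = -1340021283/7735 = -173241.28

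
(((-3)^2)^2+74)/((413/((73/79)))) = 11315/32627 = 0.35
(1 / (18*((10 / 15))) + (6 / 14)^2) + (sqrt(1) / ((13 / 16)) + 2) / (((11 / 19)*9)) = 74587 / 84084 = 0.89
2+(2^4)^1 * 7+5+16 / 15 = 1801 / 15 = 120.07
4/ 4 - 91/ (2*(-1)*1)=46.50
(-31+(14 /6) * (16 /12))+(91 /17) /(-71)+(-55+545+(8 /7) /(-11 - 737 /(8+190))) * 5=9759658682 /4030173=2421.65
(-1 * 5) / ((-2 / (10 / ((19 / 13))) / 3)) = 51.32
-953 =-953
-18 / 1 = -18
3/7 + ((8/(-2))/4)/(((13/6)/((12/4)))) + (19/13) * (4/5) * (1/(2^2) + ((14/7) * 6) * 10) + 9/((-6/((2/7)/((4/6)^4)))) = 1000813/7280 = 137.47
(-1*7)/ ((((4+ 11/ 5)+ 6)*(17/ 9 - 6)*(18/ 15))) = 525/ 4514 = 0.12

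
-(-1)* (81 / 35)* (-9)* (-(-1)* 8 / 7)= -5832 / 245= -23.80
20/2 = 10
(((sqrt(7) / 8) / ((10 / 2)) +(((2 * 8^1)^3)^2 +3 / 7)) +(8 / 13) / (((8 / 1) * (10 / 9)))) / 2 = sqrt(7) / 80 +15267267013 / 1820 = 8388608.28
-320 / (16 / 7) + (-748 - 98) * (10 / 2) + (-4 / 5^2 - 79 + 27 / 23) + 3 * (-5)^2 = -2514467 / 575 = -4372.99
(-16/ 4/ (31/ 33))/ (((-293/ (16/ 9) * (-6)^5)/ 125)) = -2750/ 6621507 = -0.00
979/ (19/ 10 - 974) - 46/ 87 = -1298896/ 845727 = -1.54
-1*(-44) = 44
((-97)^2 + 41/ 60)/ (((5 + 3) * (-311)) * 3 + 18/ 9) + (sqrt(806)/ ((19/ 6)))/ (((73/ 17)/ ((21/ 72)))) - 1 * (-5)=119 * sqrt(806)/ 5548 + 1674019/ 447720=4.35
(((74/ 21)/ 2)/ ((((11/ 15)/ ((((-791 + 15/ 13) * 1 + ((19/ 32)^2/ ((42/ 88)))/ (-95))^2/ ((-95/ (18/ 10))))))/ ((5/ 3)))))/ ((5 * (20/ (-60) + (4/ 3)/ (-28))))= 2818645921758787213/ 113425055744000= 24850.29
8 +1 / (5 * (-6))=239 / 30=7.97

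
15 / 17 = 0.88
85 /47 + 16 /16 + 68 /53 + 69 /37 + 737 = 68476062 /92167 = 742.96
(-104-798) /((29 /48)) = -43296 /29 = -1492.97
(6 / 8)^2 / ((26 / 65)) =45 / 32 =1.41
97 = 97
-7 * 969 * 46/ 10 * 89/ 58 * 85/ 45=-78680539/ 870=-90437.40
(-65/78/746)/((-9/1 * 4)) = 5/161136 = 0.00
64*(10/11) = 640/11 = 58.18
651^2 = 423801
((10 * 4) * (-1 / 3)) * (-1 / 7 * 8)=320 / 21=15.24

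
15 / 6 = 5 / 2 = 2.50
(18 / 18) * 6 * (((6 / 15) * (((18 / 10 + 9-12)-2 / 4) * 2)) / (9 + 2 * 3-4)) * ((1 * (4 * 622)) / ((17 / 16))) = -1737.08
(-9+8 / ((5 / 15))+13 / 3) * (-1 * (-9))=174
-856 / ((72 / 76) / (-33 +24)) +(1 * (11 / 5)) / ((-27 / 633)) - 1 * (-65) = 366544 / 45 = 8145.42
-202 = -202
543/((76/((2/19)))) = 543/722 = 0.75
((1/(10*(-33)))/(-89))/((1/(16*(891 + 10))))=7208/14685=0.49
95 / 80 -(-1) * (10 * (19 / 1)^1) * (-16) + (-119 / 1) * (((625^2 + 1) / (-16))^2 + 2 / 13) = -59013671391567 / 832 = -70929893499.48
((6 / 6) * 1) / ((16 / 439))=439 / 16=27.44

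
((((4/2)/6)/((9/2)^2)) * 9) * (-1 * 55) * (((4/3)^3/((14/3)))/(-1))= 7040/1701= 4.14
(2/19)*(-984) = -1968/19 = -103.58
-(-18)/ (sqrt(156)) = 3 * sqrt(39)/ 13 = 1.44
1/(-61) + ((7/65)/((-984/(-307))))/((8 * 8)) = -3962351/249699840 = -0.02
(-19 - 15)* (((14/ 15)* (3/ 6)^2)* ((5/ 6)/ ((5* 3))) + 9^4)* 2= -60230099/ 135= -446148.88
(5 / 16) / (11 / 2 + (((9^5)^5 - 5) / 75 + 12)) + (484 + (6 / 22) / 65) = 3975006901033689318848818781077 / 8212752979194793615546606360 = 484.00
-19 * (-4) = 76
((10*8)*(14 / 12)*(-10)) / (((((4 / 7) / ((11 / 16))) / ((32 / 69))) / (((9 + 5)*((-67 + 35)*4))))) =193177600 / 207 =933225.12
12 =12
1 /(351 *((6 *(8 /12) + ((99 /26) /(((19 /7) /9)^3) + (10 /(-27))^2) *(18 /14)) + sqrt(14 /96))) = 21281401517576088 /1364326689170280666055 - 9709705287828 *sqrt(21) /1364326689170280666055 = 0.00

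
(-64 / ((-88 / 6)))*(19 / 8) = 114 / 11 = 10.36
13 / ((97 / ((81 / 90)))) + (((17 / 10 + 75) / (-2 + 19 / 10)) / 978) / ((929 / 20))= 45710977 / 440652570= 0.10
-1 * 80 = -80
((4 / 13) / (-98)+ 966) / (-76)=-153835 / 12103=-12.71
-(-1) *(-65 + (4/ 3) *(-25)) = -295/ 3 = -98.33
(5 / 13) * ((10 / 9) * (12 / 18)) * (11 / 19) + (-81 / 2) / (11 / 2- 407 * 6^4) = 1160966489 / 7035348177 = 0.17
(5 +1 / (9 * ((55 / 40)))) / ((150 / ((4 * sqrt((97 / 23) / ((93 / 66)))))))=1006 * sqrt(1521542) / 5294025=0.23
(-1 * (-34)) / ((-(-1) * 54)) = 17 / 27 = 0.63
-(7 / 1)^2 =-49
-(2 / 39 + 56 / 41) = -2266 / 1599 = -1.42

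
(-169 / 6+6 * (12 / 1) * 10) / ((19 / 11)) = 45661 / 114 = 400.54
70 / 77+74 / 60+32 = 34.14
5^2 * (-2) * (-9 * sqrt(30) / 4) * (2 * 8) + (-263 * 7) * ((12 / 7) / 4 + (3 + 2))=-9994 + 1800 * sqrt(30)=-134.99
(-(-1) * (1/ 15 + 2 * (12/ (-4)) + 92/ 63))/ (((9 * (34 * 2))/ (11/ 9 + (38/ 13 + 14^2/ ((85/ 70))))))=-463973837/ 383439420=-1.21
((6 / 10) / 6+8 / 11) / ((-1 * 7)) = -13 / 110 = -0.12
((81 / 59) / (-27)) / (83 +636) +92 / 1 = 3902729 / 42421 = 92.00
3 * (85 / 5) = 51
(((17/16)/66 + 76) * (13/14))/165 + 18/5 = 1965049/487872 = 4.03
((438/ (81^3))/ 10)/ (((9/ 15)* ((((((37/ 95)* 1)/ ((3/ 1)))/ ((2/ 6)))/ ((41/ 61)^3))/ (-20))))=-9559342700/ 4463199355977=-0.00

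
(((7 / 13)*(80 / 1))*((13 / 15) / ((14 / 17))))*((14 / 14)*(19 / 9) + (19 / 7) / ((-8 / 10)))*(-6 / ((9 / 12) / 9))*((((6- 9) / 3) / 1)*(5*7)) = -439280 / 3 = -146426.67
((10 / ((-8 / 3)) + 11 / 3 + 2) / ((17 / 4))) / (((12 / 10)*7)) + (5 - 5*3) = -9.95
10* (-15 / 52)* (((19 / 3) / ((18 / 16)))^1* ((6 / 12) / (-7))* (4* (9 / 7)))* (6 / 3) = 11.93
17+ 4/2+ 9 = 28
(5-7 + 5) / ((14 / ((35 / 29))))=15 / 58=0.26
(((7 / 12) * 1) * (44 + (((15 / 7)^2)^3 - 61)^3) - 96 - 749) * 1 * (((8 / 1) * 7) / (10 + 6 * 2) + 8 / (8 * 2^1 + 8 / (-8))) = 9213347967581392147864 / 115152104423667465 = 80010.24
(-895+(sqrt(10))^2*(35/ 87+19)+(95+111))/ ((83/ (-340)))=14641420/ 7221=2027.62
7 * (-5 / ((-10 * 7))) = 0.50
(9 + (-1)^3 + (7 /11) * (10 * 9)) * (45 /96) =30.60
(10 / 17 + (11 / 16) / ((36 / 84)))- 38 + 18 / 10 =-34.01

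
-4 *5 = -20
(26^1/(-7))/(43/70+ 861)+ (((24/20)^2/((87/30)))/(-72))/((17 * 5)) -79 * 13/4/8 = -763532857591/23787447200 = -32.10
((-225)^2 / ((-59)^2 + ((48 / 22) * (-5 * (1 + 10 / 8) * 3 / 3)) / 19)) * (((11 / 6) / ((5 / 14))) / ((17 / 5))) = 271569375 / 12363403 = 21.97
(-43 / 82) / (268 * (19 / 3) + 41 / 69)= -2967 / 9606874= -0.00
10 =10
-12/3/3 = -4/3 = -1.33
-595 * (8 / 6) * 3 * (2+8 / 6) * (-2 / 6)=23800 / 9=2644.44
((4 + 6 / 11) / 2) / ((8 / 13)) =325 / 88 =3.69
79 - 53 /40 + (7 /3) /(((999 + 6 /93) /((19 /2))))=288763151 /3716520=77.70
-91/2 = -45.50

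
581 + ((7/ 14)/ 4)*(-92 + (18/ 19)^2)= 205630/ 361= 569.61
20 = 20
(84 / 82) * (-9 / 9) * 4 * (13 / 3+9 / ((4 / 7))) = -3374 / 41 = -82.29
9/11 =0.82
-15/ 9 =-5/ 3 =-1.67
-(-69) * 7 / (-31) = -483 / 31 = -15.58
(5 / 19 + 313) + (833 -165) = 18644 / 19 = 981.26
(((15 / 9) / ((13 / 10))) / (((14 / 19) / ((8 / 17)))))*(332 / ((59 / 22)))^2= 202723980800 / 16155321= 12548.43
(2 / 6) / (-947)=-1 / 2841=-0.00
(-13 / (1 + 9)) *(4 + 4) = -52 / 5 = -10.40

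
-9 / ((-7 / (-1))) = -9 / 7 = -1.29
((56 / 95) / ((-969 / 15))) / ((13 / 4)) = -224 / 79781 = -0.00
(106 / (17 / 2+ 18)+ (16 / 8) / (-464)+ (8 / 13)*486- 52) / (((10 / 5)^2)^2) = 757235 / 48256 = 15.69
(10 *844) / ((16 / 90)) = 47475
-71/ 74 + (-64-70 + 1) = -9913/ 74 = -133.96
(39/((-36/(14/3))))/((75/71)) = -6461/1350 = -4.79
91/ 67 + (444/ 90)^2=387367/ 15075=25.70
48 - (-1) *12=60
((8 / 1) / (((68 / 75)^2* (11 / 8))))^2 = 506250000 / 10106041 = 50.09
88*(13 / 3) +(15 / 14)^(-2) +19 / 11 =950231 / 2475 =383.93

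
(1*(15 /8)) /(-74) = -15 /592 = -0.03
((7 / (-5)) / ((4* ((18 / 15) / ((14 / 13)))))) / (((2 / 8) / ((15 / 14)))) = -35 / 26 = -1.35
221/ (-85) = -13/ 5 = -2.60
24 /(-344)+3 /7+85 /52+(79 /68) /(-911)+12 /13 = 176664234 /60600631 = 2.92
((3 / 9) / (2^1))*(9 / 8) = 3 / 16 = 0.19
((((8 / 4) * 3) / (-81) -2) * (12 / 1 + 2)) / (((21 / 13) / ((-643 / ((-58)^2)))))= 234052 / 68121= 3.44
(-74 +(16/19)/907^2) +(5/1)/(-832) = -962406357351/13004435392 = -74.01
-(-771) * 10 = 7710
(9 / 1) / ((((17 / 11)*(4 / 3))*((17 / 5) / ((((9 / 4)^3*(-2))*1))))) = -1082565 / 36992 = -29.26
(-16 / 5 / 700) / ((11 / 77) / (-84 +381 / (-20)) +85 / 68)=-32976 / 9006875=-0.00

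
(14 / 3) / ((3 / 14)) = 196 / 9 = 21.78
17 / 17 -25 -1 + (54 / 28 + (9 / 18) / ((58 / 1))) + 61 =30805 / 812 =37.94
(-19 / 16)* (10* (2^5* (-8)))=3040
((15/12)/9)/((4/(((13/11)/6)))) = 65/9504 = 0.01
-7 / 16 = -0.44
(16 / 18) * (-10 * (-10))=800 / 9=88.89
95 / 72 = 1.32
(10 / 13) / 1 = 10 / 13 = 0.77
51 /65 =0.78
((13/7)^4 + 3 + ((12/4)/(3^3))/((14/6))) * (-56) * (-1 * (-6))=-1722160/343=-5020.87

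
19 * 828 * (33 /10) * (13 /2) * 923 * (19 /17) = 29589426009 /85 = 348110894.22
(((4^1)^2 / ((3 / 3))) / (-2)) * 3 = -24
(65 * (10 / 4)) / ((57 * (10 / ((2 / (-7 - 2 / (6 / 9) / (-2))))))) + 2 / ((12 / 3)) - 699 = -876049 / 1254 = -698.60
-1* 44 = -44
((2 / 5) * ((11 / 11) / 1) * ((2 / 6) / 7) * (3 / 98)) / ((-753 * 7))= -0.00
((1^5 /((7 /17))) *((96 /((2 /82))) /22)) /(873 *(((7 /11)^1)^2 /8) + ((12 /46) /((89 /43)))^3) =8417613110904448 /856170605626203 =9.83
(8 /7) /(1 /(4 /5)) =32 /35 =0.91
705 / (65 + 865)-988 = -61209 / 62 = -987.24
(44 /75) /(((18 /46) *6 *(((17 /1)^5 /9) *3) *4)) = 253 /1916806950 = 0.00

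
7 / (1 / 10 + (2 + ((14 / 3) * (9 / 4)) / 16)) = 160 / 63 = 2.54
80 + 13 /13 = 81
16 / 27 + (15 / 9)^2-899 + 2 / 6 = -24173 / 27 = -895.30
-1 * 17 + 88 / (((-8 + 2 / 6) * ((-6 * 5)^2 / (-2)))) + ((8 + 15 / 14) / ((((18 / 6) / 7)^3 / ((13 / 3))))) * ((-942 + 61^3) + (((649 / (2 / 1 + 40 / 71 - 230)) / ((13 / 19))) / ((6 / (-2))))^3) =151784738760738852051889991 / 1344656930943830400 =112879899.15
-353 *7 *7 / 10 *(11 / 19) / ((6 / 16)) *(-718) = 546446824 / 285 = 1917357.28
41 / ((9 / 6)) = 82 / 3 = 27.33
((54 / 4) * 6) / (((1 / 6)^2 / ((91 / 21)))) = 12636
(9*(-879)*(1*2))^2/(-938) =-125167842/469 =-266882.39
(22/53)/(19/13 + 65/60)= 3432/21041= 0.16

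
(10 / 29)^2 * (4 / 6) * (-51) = -3400 / 841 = -4.04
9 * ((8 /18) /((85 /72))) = 288 /85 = 3.39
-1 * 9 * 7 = -63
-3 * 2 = -6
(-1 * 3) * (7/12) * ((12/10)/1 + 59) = -2107/20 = -105.35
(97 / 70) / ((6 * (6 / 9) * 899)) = 97 / 251720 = 0.00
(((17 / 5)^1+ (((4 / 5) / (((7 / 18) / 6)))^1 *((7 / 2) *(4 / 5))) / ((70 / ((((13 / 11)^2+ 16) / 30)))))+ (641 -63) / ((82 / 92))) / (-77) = -2831006267 / 334247375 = -8.47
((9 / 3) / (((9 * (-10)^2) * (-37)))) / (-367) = 0.00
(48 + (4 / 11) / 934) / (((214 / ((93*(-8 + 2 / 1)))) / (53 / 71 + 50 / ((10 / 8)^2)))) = -159948984150 / 39025789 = -4098.55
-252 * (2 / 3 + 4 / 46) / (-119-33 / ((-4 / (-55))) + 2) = 5824 / 17503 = 0.33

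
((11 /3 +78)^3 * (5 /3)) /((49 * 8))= 1500625 /648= 2315.78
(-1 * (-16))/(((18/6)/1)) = 16/3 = 5.33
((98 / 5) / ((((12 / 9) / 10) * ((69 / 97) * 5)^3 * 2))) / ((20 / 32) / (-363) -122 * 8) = -21644952868 / 12931889101125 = -0.00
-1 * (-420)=420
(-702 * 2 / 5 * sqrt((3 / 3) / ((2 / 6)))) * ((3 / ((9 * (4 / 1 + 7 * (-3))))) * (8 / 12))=312 * sqrt(3) / 85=6.36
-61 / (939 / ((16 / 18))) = -488 / 8451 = -0.06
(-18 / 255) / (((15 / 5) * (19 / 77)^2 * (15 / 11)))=-130438 / 460275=-0.28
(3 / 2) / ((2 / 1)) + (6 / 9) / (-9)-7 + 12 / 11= -6217 / 1188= -5.23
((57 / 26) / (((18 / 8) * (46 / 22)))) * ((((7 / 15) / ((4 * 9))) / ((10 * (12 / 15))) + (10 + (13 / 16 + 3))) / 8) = 0.80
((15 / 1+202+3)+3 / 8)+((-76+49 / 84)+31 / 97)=338207 / 2328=145.28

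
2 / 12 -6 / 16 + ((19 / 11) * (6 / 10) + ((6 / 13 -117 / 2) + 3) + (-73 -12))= -2388851 / 17160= -139.21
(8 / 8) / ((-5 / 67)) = -67 / 5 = -13.40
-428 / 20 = -21.40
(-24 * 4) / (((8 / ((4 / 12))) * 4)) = -1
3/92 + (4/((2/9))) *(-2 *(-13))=43059/92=468.03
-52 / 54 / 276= -13 / 3726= -0.00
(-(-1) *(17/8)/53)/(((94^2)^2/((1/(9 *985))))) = 17/293464796088960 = 0.00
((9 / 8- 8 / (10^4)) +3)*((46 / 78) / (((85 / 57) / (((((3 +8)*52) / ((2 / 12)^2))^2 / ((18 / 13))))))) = 499489983.08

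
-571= -571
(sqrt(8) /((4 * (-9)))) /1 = -sqrt(2) /18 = -0.08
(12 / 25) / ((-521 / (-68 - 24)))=1104 / 13025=0.08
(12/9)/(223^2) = 4/149187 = 0.00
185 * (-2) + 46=-324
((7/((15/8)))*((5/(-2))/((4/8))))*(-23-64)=1624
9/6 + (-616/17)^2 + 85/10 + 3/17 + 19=387888/289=1342.17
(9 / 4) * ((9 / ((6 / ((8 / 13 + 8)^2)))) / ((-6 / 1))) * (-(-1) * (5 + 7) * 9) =-762048 / 169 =-4509.16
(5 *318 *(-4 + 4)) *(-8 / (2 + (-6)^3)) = 0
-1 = -1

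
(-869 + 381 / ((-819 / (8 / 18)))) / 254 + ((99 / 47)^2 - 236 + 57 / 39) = -321933021937 / 1378588302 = -233.52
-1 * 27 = -27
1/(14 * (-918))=-1/12852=-0.00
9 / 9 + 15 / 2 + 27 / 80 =707 / 80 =8.84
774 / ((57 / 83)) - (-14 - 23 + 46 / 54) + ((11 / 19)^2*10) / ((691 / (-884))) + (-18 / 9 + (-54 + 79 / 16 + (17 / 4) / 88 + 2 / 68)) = 44653154065811 / 40303299168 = 1107.93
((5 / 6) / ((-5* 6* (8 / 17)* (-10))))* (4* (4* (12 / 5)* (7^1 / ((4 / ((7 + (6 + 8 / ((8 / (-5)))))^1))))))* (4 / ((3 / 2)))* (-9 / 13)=-1904 / 325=-5.86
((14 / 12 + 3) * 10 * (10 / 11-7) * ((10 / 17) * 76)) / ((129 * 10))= -636500 / 72369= -8.80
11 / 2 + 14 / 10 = 69 / 10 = 6.90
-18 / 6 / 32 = -0.09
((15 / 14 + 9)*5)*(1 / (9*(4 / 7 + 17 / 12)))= 470 / 167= 2.81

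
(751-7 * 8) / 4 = 695 / 4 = 173.75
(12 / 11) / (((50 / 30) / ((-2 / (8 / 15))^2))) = 405 / 44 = 9.20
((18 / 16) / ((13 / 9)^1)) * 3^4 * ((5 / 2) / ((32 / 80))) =164025 / 416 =394.29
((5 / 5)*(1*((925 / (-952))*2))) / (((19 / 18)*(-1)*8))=8325 / 36176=0.23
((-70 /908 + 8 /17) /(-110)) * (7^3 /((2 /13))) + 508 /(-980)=-706685351 /83200040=-8.49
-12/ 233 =-0.05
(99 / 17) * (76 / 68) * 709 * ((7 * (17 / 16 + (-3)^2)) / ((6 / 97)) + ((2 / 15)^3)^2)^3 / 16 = 10596400818091983845756525315615048542777 / 24881004738000000000000000000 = 425883155832.06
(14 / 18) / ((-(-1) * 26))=7 / 234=0.03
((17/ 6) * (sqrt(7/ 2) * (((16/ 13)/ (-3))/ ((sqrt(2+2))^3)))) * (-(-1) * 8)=-68 * sqrt(14)/ 117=-2.17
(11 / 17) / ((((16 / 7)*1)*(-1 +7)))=77 / 1632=0.05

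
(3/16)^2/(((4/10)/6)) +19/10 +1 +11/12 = 16681/3840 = 4.34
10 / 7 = 1.43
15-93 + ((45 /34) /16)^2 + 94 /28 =-154612385 /2071552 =-74.64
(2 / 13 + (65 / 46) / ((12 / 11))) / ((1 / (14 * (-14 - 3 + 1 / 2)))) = -800723 / 2392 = -334.75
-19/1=-19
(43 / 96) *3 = 43 / 32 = 1.34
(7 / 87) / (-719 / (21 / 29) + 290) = -49 / 428069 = -0.00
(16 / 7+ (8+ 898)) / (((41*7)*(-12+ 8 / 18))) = -28611 / 104468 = -0.27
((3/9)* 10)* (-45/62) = -75/31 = -2.42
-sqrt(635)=-25.20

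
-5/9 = -0.56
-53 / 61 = -0.87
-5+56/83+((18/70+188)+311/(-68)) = 35430441/197540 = 179.36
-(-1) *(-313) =-313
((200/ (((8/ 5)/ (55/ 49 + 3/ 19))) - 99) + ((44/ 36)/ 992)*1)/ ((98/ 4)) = 2.49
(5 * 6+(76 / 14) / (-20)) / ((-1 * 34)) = -2081 / 2380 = -0.87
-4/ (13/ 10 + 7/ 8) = -160/ 87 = -1.84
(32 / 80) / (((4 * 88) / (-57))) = -57 / 880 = -0.06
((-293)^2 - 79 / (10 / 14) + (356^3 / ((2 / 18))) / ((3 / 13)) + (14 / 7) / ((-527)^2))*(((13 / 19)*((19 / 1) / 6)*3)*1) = 15883285899032227 / 1388645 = 11437974355.60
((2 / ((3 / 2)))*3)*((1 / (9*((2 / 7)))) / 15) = 14 / 135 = 0.10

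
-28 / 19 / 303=-28 / 5757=-0.00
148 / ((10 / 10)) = 148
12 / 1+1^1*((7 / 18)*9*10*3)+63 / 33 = 1308 / 11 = 118.91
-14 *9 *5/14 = -45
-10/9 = -1.11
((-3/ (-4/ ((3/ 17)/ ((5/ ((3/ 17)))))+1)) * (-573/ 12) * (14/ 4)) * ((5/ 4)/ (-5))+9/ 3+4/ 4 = 774787/ 184672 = 4.20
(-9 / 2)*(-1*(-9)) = -81 / 2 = -40.50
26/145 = 0.18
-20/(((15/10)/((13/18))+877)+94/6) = -156/6979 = -0.02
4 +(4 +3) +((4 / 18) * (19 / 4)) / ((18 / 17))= 3887 / 324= 12.00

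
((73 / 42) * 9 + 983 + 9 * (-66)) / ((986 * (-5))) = -1133 / 13804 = -0.08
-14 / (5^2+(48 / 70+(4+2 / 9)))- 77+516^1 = 4131409 / 9421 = 438.53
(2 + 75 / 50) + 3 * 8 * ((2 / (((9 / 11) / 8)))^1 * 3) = 2823 / 2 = 1411.50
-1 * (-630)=630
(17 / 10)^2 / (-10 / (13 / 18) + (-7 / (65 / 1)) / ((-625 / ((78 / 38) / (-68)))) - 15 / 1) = -151688875 / 1514062773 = -0.10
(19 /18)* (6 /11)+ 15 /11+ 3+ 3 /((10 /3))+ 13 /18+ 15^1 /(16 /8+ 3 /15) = 6623 /495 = 13.38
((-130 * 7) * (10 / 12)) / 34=-2275 / 102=-22.30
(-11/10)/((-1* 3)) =11/30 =0.37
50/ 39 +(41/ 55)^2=216809/ 117975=1.84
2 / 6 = 1 / 3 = 0.33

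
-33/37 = -0.89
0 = 0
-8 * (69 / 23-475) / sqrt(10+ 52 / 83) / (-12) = -472 * sqrt(166) / 63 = -96.53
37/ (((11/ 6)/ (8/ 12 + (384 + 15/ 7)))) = 601102/ 77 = 7806.52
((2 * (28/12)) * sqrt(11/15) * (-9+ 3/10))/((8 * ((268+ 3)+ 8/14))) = -1421 * sqrt(165)/1140600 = -0.02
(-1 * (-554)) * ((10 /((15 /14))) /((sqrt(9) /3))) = 15512 /3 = 5170.67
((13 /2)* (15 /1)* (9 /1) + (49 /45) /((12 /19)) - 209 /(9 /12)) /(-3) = -324301 /1620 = -200.19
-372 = -372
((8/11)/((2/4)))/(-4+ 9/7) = -112/209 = -0.54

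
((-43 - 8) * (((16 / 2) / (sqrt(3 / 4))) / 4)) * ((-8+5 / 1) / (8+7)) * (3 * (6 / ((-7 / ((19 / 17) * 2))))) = -2736 * sqrt(3) / 35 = -135.40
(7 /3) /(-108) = -7 /324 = -0.02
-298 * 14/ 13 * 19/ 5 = -79268/ 65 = -1219.51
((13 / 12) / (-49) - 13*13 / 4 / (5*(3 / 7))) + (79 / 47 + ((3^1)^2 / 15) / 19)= -3943894 / 218785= -18.03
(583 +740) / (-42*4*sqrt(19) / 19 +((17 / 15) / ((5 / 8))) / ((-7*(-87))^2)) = -21496652511193479375*sqrt(19) / 2729733652215001072-11886615513675 / 2729733652215001072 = -34.33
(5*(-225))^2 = 1265625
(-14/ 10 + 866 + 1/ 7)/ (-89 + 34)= -30266/ 1925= -15.72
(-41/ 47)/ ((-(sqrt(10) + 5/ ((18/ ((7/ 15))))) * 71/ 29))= -449442/ 97143407 + 3467124 * sqrt(10)/ 97143407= 0.11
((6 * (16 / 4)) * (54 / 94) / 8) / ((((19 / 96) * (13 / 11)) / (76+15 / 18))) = 6572016 / 11609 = 566.11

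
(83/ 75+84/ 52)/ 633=2654/ 617175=0.00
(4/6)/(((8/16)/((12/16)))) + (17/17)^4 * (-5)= -4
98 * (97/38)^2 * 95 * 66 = 76071765/19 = 4003777.11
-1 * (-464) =464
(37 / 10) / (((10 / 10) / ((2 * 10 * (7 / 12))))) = 259 / 6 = 43.17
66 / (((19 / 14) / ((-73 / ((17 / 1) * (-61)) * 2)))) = 134904 / 19703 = 6.85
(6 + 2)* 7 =56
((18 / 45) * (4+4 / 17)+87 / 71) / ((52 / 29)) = 510951 / 313820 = 1.63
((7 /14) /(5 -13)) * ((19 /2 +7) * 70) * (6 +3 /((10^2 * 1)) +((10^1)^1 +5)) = -485793 /320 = -1518.10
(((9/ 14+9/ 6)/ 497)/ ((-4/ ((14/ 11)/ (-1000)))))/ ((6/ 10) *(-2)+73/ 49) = 21/ 4436080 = 0.00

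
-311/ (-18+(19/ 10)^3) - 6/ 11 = 27.37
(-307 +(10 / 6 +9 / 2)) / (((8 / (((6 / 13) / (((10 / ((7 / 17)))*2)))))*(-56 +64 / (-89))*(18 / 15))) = 1124515 / 214196736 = 0.01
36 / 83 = 0.43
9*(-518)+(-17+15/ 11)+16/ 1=-51278/ 11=-4661.64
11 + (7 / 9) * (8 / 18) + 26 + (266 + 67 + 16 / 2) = 30646 / 81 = 378.35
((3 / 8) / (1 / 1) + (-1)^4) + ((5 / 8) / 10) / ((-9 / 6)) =4 / 3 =1.33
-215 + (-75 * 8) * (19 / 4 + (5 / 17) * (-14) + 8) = -91705 / 17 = -5394.41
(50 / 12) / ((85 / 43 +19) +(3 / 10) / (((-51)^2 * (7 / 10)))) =0.20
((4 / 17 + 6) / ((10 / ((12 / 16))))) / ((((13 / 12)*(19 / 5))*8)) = 477 / 33592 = 0.01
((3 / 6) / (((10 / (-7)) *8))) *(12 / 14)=-3 / 80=-0.04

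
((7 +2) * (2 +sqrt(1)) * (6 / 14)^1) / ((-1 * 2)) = -5.79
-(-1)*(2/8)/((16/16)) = 1/4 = 0.25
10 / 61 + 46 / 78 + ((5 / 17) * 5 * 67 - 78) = 860752 / 40443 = 21.28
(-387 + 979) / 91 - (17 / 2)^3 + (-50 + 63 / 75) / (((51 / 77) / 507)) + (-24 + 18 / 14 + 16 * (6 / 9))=-35503836793 / 928200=-38250.20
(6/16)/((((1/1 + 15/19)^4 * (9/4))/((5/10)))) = 130321/16036032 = 0.01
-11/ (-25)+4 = 111/ 25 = 4.44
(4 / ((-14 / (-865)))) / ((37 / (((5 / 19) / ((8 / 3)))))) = 12975 / 19684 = 0.66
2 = 2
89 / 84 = 1.06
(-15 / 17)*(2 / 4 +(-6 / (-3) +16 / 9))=-3.77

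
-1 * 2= -2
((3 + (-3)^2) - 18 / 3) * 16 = 96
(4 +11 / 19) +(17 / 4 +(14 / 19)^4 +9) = 9447609 / 521284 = 18.12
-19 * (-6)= 114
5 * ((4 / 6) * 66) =220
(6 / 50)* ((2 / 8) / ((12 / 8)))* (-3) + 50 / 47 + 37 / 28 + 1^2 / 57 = 4393457 / 1875300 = 2.34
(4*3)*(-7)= -84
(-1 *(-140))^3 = 2744000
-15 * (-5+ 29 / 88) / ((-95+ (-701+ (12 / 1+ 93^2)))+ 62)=0.01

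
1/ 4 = 0.25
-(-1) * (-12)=-12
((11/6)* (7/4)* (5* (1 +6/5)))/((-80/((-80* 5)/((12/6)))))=4235/48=88.23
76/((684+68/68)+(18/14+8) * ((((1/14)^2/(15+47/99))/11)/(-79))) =12619831616/113744534375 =0.11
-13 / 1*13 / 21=-169 / 21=-8.05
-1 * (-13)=13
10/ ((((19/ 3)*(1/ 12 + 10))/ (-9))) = -3240/ 2299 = -1.41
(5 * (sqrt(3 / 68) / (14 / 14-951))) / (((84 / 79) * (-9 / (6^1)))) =79 * sqrt(51) / 813960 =0.00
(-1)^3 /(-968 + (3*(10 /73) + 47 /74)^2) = 29181604 /28215858871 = 0.00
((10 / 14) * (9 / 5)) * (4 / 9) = 4 / 7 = 0.57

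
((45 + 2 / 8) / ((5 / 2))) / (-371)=-181 / 3710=-0.05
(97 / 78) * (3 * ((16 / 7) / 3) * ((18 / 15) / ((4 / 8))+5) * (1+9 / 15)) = 229696 / 6825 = 33.66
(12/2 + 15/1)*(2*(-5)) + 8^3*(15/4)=1710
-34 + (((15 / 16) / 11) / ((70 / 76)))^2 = -12898255 / 379456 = -33.99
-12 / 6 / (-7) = 2 / 7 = 0.29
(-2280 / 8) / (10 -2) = -285 / 8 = -35.62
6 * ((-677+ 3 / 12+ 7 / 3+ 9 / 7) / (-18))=56543 / 252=224.38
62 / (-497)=-62 / 497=-0.12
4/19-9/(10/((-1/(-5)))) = 29/950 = 0.03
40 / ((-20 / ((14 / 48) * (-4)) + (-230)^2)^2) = 49 / 3430274410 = 0.00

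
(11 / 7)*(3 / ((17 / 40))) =1320 / 119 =11.09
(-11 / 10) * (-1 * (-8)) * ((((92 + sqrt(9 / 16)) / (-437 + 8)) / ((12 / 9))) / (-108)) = -371 / 28080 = -0.01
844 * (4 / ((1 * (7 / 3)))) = 10128 / 7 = 1446.86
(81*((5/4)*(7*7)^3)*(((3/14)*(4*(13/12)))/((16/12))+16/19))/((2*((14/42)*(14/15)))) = 71632214325/2432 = 29454035.50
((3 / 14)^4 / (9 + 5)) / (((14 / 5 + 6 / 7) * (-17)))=-405 / 167186432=-0.00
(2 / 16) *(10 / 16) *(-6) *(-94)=44.06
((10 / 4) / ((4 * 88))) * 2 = 5 / 352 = 0.01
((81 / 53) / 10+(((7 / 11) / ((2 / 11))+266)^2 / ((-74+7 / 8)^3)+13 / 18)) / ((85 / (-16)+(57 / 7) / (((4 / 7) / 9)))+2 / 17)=1989411266992 / 355150275289875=0.01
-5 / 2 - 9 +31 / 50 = -272 / 25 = -10.88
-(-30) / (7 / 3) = 90 / 7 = 12.86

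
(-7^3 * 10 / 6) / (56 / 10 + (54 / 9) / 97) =-831775 / 8238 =-100.97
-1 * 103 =-103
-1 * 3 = -3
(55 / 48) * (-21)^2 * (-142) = -574035 / 8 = -71754.38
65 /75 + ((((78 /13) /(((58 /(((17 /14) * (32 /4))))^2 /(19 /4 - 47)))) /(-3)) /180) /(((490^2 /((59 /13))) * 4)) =0.87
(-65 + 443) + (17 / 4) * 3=390.75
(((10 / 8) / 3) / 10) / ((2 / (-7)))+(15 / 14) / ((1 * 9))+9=1005 / 112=8.97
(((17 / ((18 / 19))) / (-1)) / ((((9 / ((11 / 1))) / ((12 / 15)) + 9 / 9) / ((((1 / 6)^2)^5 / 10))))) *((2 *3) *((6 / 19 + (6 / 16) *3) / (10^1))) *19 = -259369 / 1076297932800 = -0.00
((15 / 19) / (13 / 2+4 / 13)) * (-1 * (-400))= 52000 / 1121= 46.39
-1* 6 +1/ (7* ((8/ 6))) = -165/ 28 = -5.89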